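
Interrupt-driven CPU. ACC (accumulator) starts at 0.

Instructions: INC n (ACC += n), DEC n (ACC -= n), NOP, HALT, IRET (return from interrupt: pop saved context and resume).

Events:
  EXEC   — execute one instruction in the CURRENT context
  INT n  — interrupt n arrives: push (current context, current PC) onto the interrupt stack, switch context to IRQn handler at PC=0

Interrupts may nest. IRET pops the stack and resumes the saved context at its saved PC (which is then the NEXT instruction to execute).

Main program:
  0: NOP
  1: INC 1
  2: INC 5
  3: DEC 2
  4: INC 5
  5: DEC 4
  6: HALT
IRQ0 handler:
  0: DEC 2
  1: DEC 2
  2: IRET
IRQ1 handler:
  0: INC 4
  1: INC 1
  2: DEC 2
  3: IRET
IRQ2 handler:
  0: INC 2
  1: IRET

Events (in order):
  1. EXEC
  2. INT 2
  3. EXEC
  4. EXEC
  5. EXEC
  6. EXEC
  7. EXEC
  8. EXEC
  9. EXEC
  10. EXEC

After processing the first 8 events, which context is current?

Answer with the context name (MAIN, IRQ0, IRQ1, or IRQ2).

Event 1 (EXEC): [MAIN] PC=0: NOP
Event 2 (INT 2): INT 2 arrives: push (MAIN, PC=1), enter IRQ2 at PC=0 (depth now 1)
Event 3 (EXEC): [IRQ2] PC=0: INC 2 -> ACC=2
Event 4 (EXEC): [IRQ2] PC=1: IRET -> resume MAIN at PC=1 (depth now 0)
Event 5 (EXEC): [MAIN] PC=1: INC 1 -> ACC=3
Event 6 (EXEC): [MAIN] PC=2: INC 5 -> ACC=8
Event 7 (EXEC): [MAIN] PC=3: DEC 2 -> ACC=6
Event 8 (EXEC): [MAIN] PC=4: INC 5 -> ACC=11

Answer: MAIN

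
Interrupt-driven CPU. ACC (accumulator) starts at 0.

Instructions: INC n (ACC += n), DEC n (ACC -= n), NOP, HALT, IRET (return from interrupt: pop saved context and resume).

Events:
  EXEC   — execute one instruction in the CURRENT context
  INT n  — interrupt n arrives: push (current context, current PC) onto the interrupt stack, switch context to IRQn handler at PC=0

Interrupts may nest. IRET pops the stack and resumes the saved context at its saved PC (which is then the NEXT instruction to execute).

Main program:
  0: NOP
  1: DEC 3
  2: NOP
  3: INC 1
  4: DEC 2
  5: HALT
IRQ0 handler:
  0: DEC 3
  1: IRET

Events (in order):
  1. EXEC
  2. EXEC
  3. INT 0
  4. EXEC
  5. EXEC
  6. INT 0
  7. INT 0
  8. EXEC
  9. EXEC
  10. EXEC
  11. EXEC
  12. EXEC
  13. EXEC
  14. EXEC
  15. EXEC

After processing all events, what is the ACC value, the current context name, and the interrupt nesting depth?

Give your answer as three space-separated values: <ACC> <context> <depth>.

Event 1 (EXEC): [MAIN] PC=0: NOP
Event 2 (EXEC): [MAIN] PC=1: DEC 3 -> ACC=-3
Event 3 (INT 0): INT 0 arrives: push (MAIN, PC=2), enter IRQ0 at PC=0 (depth now 1)
Event 4 (EXEC): [IRQ0] PC=0: DEC 3 -> ACC=-6
Event 5 (EXEC): [IRQ0] PC=1: IRET -> resume MAIN at PC=2 (depth now 0)
Event 6 (INT 0): INT 0 arrives: push (MAIN, PC=2), enter IRQ0 at PC=0 (depth now 1)
Event 7 (INT 0): INT 0 arrives: push (IRQ0, PC=0), enter IRQ0 at PC=0 (depth now 2)
Event 8 (EXEC): [IRQ0] PC=0: DEC 3 -> ACC=-9
Event 9 (EXEC): [IRQ0] PC=1: IRET -> resume IRQ0 at PC=0 (depth now 1)
Event 10 (EXEC): [IRQ0] PC=0: DEC 3 -> ACC=-12
Event 11 (EXEC): [IRQ0] PC=1: IRET -> resume MAIN at PC=2 (depth now 0)
Event 12 (EXEC): [MAIN] PC=2: NOP
Event 13 (EXEC): [MAIN] PC=3: INC 1 -> ACC=-11
Event 14 (EXEC): [MAIN] PC=4: DEC 2 -> ACC=-13
Event 15 (EXEC): [MAIN] PC=5: HALT

Answer: -13 MAIN 0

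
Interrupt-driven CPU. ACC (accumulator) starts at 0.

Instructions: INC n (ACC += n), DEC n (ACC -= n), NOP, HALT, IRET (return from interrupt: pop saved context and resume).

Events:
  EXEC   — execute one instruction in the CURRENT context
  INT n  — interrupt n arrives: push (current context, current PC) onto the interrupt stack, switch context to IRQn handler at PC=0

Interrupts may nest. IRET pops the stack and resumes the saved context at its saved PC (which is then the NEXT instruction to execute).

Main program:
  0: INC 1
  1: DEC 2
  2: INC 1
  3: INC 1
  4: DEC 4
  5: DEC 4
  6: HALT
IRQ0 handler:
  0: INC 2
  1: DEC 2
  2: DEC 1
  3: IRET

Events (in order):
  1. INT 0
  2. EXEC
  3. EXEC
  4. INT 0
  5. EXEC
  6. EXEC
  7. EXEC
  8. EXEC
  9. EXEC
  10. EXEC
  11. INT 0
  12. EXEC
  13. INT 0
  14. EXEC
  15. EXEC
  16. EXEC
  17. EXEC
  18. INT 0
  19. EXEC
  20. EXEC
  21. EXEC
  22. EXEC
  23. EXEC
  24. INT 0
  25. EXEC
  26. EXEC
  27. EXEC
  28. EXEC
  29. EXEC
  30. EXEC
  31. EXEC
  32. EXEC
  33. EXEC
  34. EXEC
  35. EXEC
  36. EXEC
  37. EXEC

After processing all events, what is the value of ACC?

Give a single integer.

Answer: -13

Derivation:
Event 1 (INT 0): INT 0 arrives: push (MAIN, PC=0), enter IRQ0 at PC=0 (depth now 1)
Event 2 (EXEC): [IRQ0] PC=0: INC 2 -> ACC=2
Event 3 (EXEC): [IRQ0] PC=1: DEC 2 -> ACC=0
Event 4 (INT 0): INT 0 arrives: push (IRQ0, PC=2), enter IRQ0 at PC=0 (depth now 2)
Event 5 (EXEC): [IRQ0] PC=0: INC 2 -> ACC=2
Event 6 (EXEC): [IRQ0] PC=1: DEC 2 -> ACC=0
Event 7 (EXEC): [IRQ0] PC=2: DEC 1 -> ACC=-1
Event 8 (EXEC): [IRQ0] PC=3: IRET -> resume IRQ0 at PC=2 (depth now 1)
Event 9 (EXEC): [IRQ0] PC=2: DEC 1 -> ACC=-2
Event 10 (EXEC): [IRQ0] PC=3: IRET -> resume MAIN at PC=0 (depth now 0)
Event 11 (INT 0): INT 0 arrives: push (MAIN, PC=0), enter IRQ0 at PC=0 (depth now 1)
Event 12 (EXEC): [IRQ0] PC=0: INC 2 -> ACC=0
Event 13 (INT 0): INT 0 arrives: push (IRQ0, PC=1), enter IRQ0 at PC=0 (depth now 2)
Event 14 (EXEC): [IRQ0] PC=0: INC 2 -> ACC=2
Event 15 (EXEC): [IRQ0] PC=1: DEC 2 -> ACC=0
Event 16 (EXEC): [IRQ0] PC=2: DEC 1 -> ACC=-1
Event 17 (EXEC): [IRQ0] PC=3: IRET -> resume IRQ0 at PC=1 (depth now 1)
Event 18 (INT 0): INT 0 arrives: push (IRQ0, PC=1), enter IRQ0 at PC=0 (depth now 2)
Event 19 (EXEC): [IRQ0] PC=0: INC 2 -> ACC=1
Event 20 (EXEC): [IRQ0] PC=1: DEC 2 -> ACC=-1
Event 21 (EXEC): [IRQ0] PC=2: DEC 1 -> ACC=-2
Event 22 (EXEC): [IRQ0] PC=3: IRET -> resume IRQ0 at PC=1 (depth now 1)
Event 23 (EXEC): [IRQ0] PC=1: DEC 2 -> ACC=-4
Event 24 (INT 0): INT 0 arrives: push (IRQ0, PC=2), enter IRQ0 at PC=0 (depth now 2)
Event 25 (EXEC): [IRQ0] PC=0: INC 2 -> ACC=-2
Event 26 (EXEC): [IRQ0] PC=1: DEC 2 -> ACC=-4
Event 27 (EXEC): [IRQ0] PC=2: DEC 1 -> ACC=-5
Event 28 (EXEC): [IRQ0] PC=3: IRET -> resume IRQ0 at PC=2 (depth now 1)
Event 29 (EXEC): [IRQ0] PC=2: DEC 1 -> ACC=-6
Event 30 (EXEC): [IRQ0] PC=3: IRET -> resume MAIN at PC=0 (depth now 0)
Event 31 (EXEC): [MAIN] PC=0: INC 1 -> ACC=-5
Event 32 (EXEC): [MAIN] PC=1: DEC 2 -> ACC=-7
Event 33 (EXEC): [MAIN] PC=2: INC 1 -> ACC=-6
Event 34 (EXEC): [MAIN] PC=3: INC 1 -> ACC=-5
Event 35 (EXEC): [MAIN] PC=4: DEC 4 -> ACC=-9
Event 36 (EXEC): [MAIN] PC=5: DEC 4 -> ACC=-13
Event 37 (EXEC): [MAIN] PC=6: HALT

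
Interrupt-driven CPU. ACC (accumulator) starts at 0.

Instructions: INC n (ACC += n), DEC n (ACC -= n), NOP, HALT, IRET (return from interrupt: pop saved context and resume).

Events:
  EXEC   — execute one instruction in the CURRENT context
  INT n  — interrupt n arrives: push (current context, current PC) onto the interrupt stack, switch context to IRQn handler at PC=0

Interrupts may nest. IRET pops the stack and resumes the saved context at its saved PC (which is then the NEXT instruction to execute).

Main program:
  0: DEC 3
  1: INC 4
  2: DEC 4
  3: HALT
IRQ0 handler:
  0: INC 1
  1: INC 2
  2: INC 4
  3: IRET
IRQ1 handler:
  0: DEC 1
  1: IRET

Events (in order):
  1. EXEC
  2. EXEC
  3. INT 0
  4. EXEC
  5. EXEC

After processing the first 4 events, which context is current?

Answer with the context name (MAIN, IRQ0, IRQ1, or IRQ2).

Answer: IRQ0

Derivation:
Event 1 (EXEC): [MAIN] PC=0: DEC 3 -> ACC=-3
Event 2 (EXEC): [MAIN] PC=1: INC 4 -> ACC=1
Event 3 (INT 0): INT 0 arrives: push (MAIN, PC=2), enter IRQ0 at PC=0 (depth now 1)
Event 4 (EXEC): [IRQ0] PC=0: INC 1 -> ACC=2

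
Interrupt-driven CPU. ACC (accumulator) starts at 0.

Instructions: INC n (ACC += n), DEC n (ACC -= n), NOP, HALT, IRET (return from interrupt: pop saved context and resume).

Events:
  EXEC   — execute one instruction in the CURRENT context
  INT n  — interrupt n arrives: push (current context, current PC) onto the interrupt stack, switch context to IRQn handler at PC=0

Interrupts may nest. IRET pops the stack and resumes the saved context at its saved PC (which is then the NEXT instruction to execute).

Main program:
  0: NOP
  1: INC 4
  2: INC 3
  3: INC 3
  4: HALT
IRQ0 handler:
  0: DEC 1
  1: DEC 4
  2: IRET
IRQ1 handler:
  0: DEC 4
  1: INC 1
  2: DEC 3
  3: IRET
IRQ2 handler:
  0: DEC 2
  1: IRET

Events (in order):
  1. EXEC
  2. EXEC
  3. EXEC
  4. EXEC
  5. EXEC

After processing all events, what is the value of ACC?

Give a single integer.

Answer: 10

Derivation:
Event 1 (EXEC): [MAIN] PC=0: NOP
Event 2 (EXEC): [MAIN] PC=1: INC 4 -> ACC=4
Event 3 (EXEC): [MAIN] PC=2: INC 3 -> ACC=7
Event 4 (EXEC): [MAIN] PC=3: INC 3 -> ACC=10
Event 5 (EXEC): [MAIN] PC=4: HALT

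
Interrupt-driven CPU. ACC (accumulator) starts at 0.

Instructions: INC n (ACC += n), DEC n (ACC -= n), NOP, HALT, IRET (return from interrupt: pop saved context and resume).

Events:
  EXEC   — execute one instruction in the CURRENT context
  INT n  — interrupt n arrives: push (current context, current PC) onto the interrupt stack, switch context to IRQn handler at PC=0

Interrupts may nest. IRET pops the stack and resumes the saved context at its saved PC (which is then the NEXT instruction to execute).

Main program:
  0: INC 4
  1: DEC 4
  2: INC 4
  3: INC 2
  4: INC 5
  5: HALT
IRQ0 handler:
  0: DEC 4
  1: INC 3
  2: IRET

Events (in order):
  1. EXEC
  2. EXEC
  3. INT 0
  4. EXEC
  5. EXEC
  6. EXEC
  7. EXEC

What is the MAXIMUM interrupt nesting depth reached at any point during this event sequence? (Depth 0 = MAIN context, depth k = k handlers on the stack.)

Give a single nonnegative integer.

Event 1 (EXEC): [MAIN] PC=0: INC 4 -> ACC=4 [depth=0]
Event 2 (EXEC): [MAIN] PC=1: DEC 4 -> ACC=0 [depth=0]
Event 3 (INT 0): INT 0 arrives: push (MAIN, PC=2), enter IRQ0 at PC=0 (depth now 1) [depth=1]
Event 4 (EXEC): [IRQ0] PC=0: DEC 4 -> ACC=-4 [depth=1]
Event 5 (EXEC): [IRQ0] PC=1: INC 3 -> ACC=-1 [depth=1]
Event 6 (EXEC): [IRQ0] PC=2: IRET -> resume MAIN at PC=2 (depth now 0) [depth=0]
Event 7 (EXEC): [MAIN] PC=2: INC 4 -> ACC=3 [depth=0]
Max depth observed: 1

Answer: 1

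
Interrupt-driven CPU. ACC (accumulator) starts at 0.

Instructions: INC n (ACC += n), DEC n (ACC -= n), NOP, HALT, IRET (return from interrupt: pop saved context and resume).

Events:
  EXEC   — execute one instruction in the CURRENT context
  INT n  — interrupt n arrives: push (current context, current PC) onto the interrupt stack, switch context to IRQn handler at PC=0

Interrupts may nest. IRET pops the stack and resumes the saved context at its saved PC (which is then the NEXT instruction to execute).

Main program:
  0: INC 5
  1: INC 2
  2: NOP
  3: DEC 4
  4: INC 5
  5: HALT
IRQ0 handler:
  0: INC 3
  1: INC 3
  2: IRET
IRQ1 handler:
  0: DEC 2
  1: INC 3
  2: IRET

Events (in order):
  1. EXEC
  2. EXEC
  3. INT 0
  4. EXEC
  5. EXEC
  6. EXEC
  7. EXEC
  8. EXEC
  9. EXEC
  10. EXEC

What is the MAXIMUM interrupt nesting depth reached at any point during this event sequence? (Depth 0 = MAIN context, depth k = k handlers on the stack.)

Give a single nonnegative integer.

Answer: 1

Derivation:
Event 1 (EXEC): [MAIN] PC=0: INC 5 -> ACC=5 [depth=0]
Event 2 (EXEC): [MAIN] PC=1: INC 2 -> ACC=7 [depth=0]
Event 3 (INT 0): INT 0 arrives: push (MAIN, PC=2), enter IRQ0 at PC=0 (depth now 1) [depth=1]
Event 4 (EXEC): [IRQ0] PC=0: INC 3 -> ACC=10 [depth=1]
Event 5 (EXEC): [IRQ0] PC=1: INC 3 -> ACC=13 [depth=1]
Event 6 (EXEC): [IRQ0] PC=2: IRET -> resume MAIN at PC=2 (depth now 0) [depth=0]
Event 7 (EXEC): [MAIN] PC=2: NOP [depth=0]
Event 8 (EXEC): [MAIN] PC=3: DEC 4 -> ACC=9 [depth=0]
Event 9 (EXEC): [MAIN] PC=4: INC 5 -> ACC=14 [depth=0]
Event 10 (EXEC): [MAIN] PC=5: HALT [depth=0]
Max depth observed: 1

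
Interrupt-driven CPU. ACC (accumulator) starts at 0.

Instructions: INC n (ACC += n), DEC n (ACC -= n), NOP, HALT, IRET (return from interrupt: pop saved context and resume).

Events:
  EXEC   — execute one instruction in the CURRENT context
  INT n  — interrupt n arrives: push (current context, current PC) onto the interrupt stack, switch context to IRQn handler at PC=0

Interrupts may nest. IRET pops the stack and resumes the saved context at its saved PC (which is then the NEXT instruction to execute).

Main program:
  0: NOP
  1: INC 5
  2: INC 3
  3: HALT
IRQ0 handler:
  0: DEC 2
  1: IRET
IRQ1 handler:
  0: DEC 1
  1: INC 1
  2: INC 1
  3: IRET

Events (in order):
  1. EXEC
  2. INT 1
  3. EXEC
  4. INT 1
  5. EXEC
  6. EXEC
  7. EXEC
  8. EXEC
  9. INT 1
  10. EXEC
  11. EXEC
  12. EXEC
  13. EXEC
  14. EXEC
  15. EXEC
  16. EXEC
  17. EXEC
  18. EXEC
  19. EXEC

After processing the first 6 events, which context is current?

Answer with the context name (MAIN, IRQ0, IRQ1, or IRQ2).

Answer: IRQ1

Derivation:
Event 1 (EXEC): [MAIN] PC=0: NOP
Event 2 (INT 1): INT 1 arrives: push (MAIN, PC=1), enter IRQ1 at PC=0 (depth now 1)
Event 3 (EXEC): [IRQ1] PC=0: DEC 1 -> ACC=-1
Event 4 (INT 1): INT 1 arrives: push (IRQ1, PC=1), enter IRQ1 at PC=0 (depth now 2)
Event 5 (EXEC): [IRQ1] PC=0: DEC 1 -> ACC=-2
Event 6 (EXEC): [IRQ1] PC=1: INC 1 -> ACC=-1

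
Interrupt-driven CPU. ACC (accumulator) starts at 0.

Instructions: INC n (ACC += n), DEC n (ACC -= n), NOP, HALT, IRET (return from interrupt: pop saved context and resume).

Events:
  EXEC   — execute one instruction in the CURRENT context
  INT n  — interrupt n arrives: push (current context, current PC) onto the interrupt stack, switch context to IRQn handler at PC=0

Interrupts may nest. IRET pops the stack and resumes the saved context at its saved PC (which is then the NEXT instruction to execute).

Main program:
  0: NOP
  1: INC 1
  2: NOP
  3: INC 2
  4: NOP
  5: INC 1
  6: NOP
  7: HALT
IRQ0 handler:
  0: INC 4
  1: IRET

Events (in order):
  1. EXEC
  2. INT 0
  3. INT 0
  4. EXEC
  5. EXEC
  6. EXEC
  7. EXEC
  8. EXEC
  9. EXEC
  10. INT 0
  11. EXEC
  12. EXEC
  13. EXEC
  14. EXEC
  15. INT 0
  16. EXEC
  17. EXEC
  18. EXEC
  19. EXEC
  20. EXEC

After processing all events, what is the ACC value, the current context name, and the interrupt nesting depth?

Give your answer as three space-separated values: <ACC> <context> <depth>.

Answer: 20 MAIN 0

Derivation:
Event 1 (EXEC): [MAIN] PC=0: NOP
Event 2 (INT 0): INT 0 arrives: push (MAIN, PC=1), enter IRQ0 at PC=0 (depth now 1)
Event 3 (INT 0): INT 0 arrives: push (IRQ0, PC=0), enter IRQ0 at PC=0 (depth now 2)
Event 4 (EXEC): [IRQ0] PC=0: INC 4 -> ACC=4
Event 5 (EXEC): [IRQ0] PC=1: IRET -> resume IRQ0 at PC=0 (depth now 1)
Event 6 (EXEC): [IRQ0] PC=0: INC 4 -> ACC=8
Event 7 (EXEC): [IRQ0] PC=1: IRET -> resume MAIN at PC=1 (depth now 0)
Event 8 (EXEC): [MAIN] PC=1: INC 1 -> ACC=9
Event 9 (EXEC): [MAIN] PC=2: NOP
Event 10 (INT 0): INT 0 arrives: push (MAIN, PC=3), enter IRQ0 at PC=0 (depth now 1)
Event 11 (EXEC): [IRQ0] PC=0: INC 4 -> ACC=13
Event 12 (EXEC): [IRQ0] PC=1: IRET -> resume MAIN at PC=3 (depth now 0)
Event 13 (EXEC): [MAIN] PC=3: INC 2 -> ACC=15
Event 14 (EXEC): [MAIN] PC=4: NOP
Event 15 (INT 0): INT 0 arrives: push (MAIN, PC=5), enter IRQ0 at PC=0 (depth now 1)
Event 16 (EXEC): [IRQ0] PC=0: INC 4 -> ACC=19
Event 17 (EXEC): [IRQ0] PC=1: IRET -> resume MAIN at PC=5 (depth now 0)
Event 18 (EXEC): [MAIN] PC=5: INC 1 -> ACC=20
Event 19 (EXEC): [MAIN] PC=6: NOP
Event 20 (EXEC): [MAIN] PC=7: HALT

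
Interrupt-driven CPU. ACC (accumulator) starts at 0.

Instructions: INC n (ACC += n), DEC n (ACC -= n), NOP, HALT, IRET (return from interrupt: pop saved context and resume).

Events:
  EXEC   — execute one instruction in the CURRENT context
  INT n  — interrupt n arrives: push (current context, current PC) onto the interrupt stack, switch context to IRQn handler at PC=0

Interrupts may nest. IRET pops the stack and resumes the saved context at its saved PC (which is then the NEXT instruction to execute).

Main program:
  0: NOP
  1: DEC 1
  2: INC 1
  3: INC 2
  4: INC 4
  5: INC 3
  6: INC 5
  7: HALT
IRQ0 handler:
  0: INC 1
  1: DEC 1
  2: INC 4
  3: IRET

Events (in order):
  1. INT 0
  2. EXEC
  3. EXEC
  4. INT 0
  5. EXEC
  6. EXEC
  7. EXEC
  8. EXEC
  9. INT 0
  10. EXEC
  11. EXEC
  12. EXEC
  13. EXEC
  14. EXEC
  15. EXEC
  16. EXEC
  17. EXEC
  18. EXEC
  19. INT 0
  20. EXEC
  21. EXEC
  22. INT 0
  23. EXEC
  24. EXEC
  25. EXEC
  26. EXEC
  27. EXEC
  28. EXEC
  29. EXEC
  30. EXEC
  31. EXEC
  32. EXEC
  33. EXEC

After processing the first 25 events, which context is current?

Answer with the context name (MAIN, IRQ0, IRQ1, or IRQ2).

Answer: IRQ0

Derivation:
Event 1 (INT 0): INT 0 arrives: push (MAIN, PC=0), enter IRQ0 at PC=0 (depth now 1)
Event 2 (EXEC): [IRQ0] PC=0: INC 1 -> ACC=1
Event 3 (EXEC): [IRQ0] PC=1: DEC 1 -> ACC=0
Event 4 (INT 0): INT 0 arrives: push (IRQ0, PC=2), enter IRQ0 at PC=0 (depth now 2)
Event 5 (EXEC): [IRQ0] PC=0: INC 1 -> ACC=1
Event 6 (EXEC): [IRQ0] PC=1: DEC 1 -> ACC=0
Event 7 (EXEC): [IRQ0] PC=2: INC 4 -> ACC=4
Event 8 (EXEC): [IRQ0] PC=3: IRET -> resume IRQ0 at PC=2 (depth now 1)
Event 9 (INT 0): INT 0 arrives: push (IRQ0, PC=2), enter IRQ0 at PC=0 (depth now 2)
Event 10 (EXEC): [IRQ0] PC=0: INC 1 -> ACC=5
Event 11 (EXEC): [IRQ0] PC=1: DEC 1 -> ACC=4
Event 12 (EXEC): [IRQ0] PC=2: INC 4 -> ACC=8
Event 13 (EXEC): [IRQ0] PC=3: IRET -> resume IRQ0 at PC=2 (depth now 1)
Event 14 (EXEC): [IRQ0] PC=2: INC 4 -> ACC=12
Event 15 (EXEC): [IRQ0] PC=3: IRET -> resume MAIN at PC=0 (depth now 0)
Event 16 (EXEC): [MAIN] PC=0: NOP
Event 17 (EXEC): [MAIN] PC=1: DEC 1 -> ACC=11
Event 18 (EXEC): [MAIN] PC=2: INC 1 -> ACC=12
Event 19 (INT 0): INT 0 arrives: push (MAIN, PC=3), enter IRQ0 at PC=0 (depth now 1)
Event 20 (EXEC): [IRQ0] PC=0: INC 1 -> ACC=13
Event 21 (EXEC): [IRQ0] PC=1: DEC 1 -> ACC=12
Event 22 (INT 0): INT 0 arrives: push (IRQ0, PC=2), enter IRQ0 at PC=0 (depth now 2)
Event 23 (EXEC): [IRQ0] PC=0: INC 1 -> ACC=13
Event 24 (EXEC): [IRQ0] PC=1: DEC 1 -> ACC=12
Event 25 (EXEC): [IRQ0] PC=2: INC 4 -> ACC=16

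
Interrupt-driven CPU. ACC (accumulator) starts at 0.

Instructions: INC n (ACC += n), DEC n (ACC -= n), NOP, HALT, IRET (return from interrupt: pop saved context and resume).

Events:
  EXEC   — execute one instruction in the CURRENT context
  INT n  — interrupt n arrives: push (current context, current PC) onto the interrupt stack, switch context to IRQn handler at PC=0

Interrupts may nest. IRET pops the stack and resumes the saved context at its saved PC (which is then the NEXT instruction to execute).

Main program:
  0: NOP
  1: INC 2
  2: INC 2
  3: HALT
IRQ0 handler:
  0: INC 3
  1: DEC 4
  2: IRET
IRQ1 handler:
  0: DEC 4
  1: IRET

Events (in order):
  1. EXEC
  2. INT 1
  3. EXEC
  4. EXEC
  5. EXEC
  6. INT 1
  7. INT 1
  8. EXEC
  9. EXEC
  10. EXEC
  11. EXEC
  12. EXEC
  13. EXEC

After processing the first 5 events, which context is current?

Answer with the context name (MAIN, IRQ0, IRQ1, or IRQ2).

Event 1 (EXEC): [MAIN] PC=0: NOP
Event 2 (INT 1): INT 1 arrives: push (MAIN, PC=1), enter IRQ1 at PC=0 (depth now 1)
Event 3 (EXEC): [IRQ1] PC=0: DEC 4 -> ACC=-4
Event 4 (EXEC): [IRQ1] PC=1: IRET -> resume MAIN at PC=1 (depth now 0)
Event 5 (EXEC): [MAIN] PC=1: INC 2 -> ACC=-2

Answer: MAIN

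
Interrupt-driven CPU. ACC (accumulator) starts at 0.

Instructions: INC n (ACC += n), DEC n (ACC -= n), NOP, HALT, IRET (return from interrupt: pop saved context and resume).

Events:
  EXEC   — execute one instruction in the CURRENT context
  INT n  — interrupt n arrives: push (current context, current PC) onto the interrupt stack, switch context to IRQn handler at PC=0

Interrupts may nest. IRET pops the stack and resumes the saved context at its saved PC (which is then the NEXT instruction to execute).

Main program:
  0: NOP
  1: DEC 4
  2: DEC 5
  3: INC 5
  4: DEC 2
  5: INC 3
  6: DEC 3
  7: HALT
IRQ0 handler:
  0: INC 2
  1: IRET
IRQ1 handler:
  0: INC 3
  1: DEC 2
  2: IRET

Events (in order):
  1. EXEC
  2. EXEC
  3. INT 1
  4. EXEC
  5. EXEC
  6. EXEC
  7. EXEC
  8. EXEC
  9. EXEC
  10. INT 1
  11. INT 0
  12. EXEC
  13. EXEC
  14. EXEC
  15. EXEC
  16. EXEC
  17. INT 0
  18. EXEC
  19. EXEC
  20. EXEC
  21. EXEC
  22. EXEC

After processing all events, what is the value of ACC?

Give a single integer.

Event 1 (EXEC): [MAIN] PC=0: NOP
Event 2 (EXEC): [MAIN] PC=1: DEC 4 -> ACC=-4
Event 3 (INT 1): INT 1 arrives: push (MAIN, PC=2), enter IRQ1 at PC=0 (depth now 1)
Event 4 (EXEC): [IRQ1] PC=0: INC 3 -> ACC=-1
Event 5 (EXEC): [IRQ1] PC=1: DEC 2 -> ACC=-3
Event 6 (EXEC): [IRQ1] PC=2: IRET -> resume MAIN at PC=2 (depth now 0)
Event 7 (EXEC): [MAIN] PC=2: DEC 5 -> ACC=-8
Event 8 (EXEC): [MAIN] PC=3: INC 5 -> ACC=-3
Event 9 (EXEC): [MAIN] PC=4: DEC 2 -> ACC=-5
Event 10 (INT 1): INT 1 arrives: push (MAIN, PC=5), enter IRQ1 at PC=0 (depth now 1)
Event 11 (INT 0): INT 0 arrives: push (IRQ1, PC=0), enter IRQ0 at PC=0 (depth now 2)
Event 12 (EXEC): [IRQ0] PC=0: INC 2 -> ACC=-3
Event 13 (EXEC): [IRQ0] PC=1: IRET -> resume IRQ1 at PC=0 (depth now 1)
Event 14 (EXEC): [IRQ1] PC=0: INC 3 -> ACC=0
Event 15 (EXEC): [IRQ1] PC=1: DEC 2 -> ACC=-2
Event 16 (EXEC): [IRQ1] PC=2: IRET -> resume MAIN at PC=5 (depth now 0)
Event 17 (INT 0): INT 0 arrives: push (MAIN, PC=5), enter IRQ0 at PC=0 (depth now 1)
Event 18 (EXEC): [IRQ0] PC=0: INC 2 -> ACC=0
Event 19 (EXEC): [IRQ0] PC=1: IRET -> resume MAIN at PC=5 (depth now 0)
Event 20 (EXEC): [MAIN] PC=5: INC 3 -> ACC=3
Event 21 (EXEC): [MAIN] PC=6: DEC 3 -> ACC=0
Event 22 (EXEC): [MAIN] PC=7: HALT

Answer: 0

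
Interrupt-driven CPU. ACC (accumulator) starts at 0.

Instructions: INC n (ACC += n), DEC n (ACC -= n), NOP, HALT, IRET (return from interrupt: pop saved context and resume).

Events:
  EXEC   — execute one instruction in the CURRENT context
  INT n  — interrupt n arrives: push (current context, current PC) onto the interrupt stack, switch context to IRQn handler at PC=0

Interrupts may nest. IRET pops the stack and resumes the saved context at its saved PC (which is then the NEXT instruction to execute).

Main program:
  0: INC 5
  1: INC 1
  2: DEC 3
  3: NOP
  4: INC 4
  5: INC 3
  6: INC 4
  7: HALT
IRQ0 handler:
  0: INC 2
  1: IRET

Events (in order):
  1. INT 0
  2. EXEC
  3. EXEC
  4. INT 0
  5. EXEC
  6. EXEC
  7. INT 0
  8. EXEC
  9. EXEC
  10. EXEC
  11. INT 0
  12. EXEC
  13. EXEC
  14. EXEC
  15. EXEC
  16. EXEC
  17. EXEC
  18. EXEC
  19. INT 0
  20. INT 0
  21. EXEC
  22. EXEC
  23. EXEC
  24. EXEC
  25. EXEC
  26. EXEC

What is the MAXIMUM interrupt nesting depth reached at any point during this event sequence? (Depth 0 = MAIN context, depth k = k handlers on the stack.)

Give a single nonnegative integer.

Answer: 2

Derivation:
Event 1 (INT 0): INT 0 arrives: push (MAIN, PC=0), enter IRQ0 at PC=0 (depth now 1) [depth=1]
Event 2 (EXEC): [IRQ0] PC=0: INC 2 -> ACC=2 [depth=1]
Event 3 (EXEC): [IRQ0] PC=1: IRET -> resume MAIN at PC=0 (depth now 0) [depth=0]
Event 4 (INT 0): INT 0 arrives: push (MAIN, PC=0), enter IRQ0 at PC=0 (depth now 1) [depth=1]
Event 5 (EXEC): [IRQ0] PC=0: INC 2 -> ACC=4 [depth=1]
Event 6 (EXEC): [IRQ0] PC=1: IRET -> resume MAIN at PC=0 (depth now 0) [depth=0]
Event 7 (INT 0): INT 0 arrives: push (MAIN, PC=0), enter IRQ0 at PC=0 (depth now 1) [depth=1]
Event 8 (EXEC): [IRQ0] PC=0: INC 2 -> ACC=6 [depth=1]
Event 9 (EXEC): [IRQ0] PC=1: IRET -> resume MAIN at PC=0 (depth now 0) [depth=0]
Event 10 (EXEC): [MAIN] PC=0: INC 5 -> ACC=11 [depth=0]
Event 11 (INT 0): INT 0 arrives: push (MAIN, PC=1), enter IRQ0 at PC=0 (depth now 1) [depth=1]
Event 12 (EXEC): [IRQ0] PC=0: INC 2 -> ACC=13 [depth=1]
Event 13 (EXEC): [IRQ0] PC=1: IRET -> resume MAIN at PC=1 (depth now 0) [depth=0]
Event 14 (EXEC): [MAIN] PC=1: INC 1 -> ACC=14 [depth=0]
Event 15 (EXEC): [MAIN] PC=2: DEC 3 -> ACC=11 [depth=0]
Event 16 (EXEC): [MAIN] PC=3: NOP [depth=0]
Event 17 (EXEC): [MAIN] PC=4: INC 4 -> ACC=15 [depth=0]
Event 18 (EXEC): [MAIN] PC=5: INC 3 -> ACC=18 [depth=0]
Event 19 (INT 0): INT 0 arrives: push (MAIN, PC=6), enter IRQ0 at PC=0 (depth now 1) [depth=1]
Event 20 (INT 0): INT 0 arrives: push (IRQ0, PC=0), enter IRQ0 at PC=0 (depth now 2) [depth=2]
Event 21 (EXEC): [IRQ0] PC=0: INC 2 -> ACC=20 [depth=2]
Event 22 (EXEC): [IRQ0] PC=1: IRET -> resume IRQ0 at PC=0 (depth now 1) [depth=1]
Event 23 (EXEC): [IRQ0] PC=0: INC 2 -> ACC=22 [depth=1]
Event 24 (EXEC): [IRQ0] PC=1: IRET -> resume MAIN at PC=6 (depth now 0) [depth=0]
Event 25 (EXEC): [MAIN] PC=6: INC 4 -> ACC=26 [depth=0]
Event 26 (EXEC): [MAIN] PC=7: HALT [depth=0]
Max depth observed: 2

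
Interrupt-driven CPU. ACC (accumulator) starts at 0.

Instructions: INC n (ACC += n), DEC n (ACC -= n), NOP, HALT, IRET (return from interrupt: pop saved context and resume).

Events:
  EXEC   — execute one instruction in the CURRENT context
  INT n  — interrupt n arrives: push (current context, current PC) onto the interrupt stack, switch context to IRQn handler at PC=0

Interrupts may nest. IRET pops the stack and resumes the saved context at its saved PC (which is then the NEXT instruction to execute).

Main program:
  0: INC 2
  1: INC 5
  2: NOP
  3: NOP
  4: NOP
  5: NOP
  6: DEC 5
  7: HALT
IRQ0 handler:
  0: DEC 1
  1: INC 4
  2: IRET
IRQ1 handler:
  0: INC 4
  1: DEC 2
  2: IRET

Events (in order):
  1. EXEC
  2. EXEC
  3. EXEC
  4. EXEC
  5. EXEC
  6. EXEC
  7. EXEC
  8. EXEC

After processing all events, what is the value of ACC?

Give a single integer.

Answer: 2

Derivation:
Event 1 (EXEC): [MAIN] PC=0: INC 2 -> ACC=2
Event 2 (EXEC): [MAIN] PC=1: INC 5 -> ACC=7
Event 3 (EXEC): [MAIN] PC=2: NOP
Event 4 (EXEC): [MAIN] PC=3: NOP
Event 5 (EXEC): [MAIN] PC=4: NOP
Event 6 (EXEC): [MAIN] PC=5: NOP
Event 7 (EXEC): [MAIN] PC=6: DEC 5 -> ACC=2
Event 8 (EXEC): [MAIN] PC=7: HALT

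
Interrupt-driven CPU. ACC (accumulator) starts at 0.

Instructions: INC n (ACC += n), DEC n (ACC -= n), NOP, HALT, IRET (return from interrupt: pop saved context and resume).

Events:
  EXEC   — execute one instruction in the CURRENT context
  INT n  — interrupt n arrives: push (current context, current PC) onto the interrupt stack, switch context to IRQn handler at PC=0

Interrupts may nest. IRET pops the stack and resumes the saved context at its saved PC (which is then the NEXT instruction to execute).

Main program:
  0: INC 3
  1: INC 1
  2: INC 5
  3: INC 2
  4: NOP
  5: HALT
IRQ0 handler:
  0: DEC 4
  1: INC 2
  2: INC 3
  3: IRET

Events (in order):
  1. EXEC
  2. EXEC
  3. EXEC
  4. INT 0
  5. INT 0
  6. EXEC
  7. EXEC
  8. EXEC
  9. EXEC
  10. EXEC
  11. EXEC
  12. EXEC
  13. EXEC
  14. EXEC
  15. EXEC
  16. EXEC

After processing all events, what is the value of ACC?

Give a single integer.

Event 1 (EXEC): [MAIN] PC=0: INC 3 -> ACC=3
Event 2 (EXEC): [MAIN] PC=1: INC 1 -> ACC=4
Event 3 (EXEC): [MAIN] PC=2: INC 5 -> ACC=9
Event 4 (INT 0): INT 0 arrives: push (MAIN, PC=3), enter IRQ0 at PC=0 (depth now 1)
Event 5 (INT 0): INT 0 arrives: push (IRQ0, PC=0), enter IRQ0 at PC=0 (depth now 2)
Event 6 (EXEC): [IRQ0] PC=0: DEC 4 -> ACC=5
Event 7 (EXEC): [IRQ0] PC=1: INC 2 -> ACC=7
Event 8 (EXEC): [IRQ0] PC=2: INC 3 -> ACC=10
Event 9 (EXEC): [IRQ0] PC=3: IRET -> resume IRQ0 at PC=0 (depth now 1)
Event 10 (EXEC): [IRQ0] PC=0: DEC 4 -> ACC=6
Event 11 (EXEC): [IRQ0] PC=1: INC 2 -> ACC=8
Event 12 (EXEC): [IRQ0] PC=2: INC 3 -> ACC=11
Event 13 (EXEC): [IRQ0] PC=3: IRET -> resume MAIN at PC=3 (depth now 0)
Event 14 (EXEC): [MAIN] PC=3: INC 2 -> ACC=13
Event 15 (EXEC): [MAIN] PC=4: NOP
Event 16 (EXEC): [MAIN] PC=5: HALT

Answer: 13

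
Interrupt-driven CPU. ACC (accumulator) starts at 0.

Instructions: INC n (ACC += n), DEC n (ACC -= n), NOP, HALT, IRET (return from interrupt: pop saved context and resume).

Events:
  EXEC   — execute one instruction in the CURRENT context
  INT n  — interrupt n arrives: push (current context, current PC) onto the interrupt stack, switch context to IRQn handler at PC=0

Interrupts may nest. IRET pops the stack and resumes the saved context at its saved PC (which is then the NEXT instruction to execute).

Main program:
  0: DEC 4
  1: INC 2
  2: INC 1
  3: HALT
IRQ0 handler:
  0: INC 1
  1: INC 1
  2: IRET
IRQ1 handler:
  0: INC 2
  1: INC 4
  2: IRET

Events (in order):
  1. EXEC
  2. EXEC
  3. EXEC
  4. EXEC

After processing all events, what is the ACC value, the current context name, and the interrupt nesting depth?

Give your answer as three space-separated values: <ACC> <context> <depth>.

Event 1 (EXEC): [MAIN] PC=0: DEC 4 -> ACC=-4
Event 2 (EXEC): [MAIN] PC=1: INC 2 -> ACC=-2
Event 3 (EXEC): [MAIN] PC=2: INC 1 -> ACC=-1
Event 4 (EXEC): [MAIN] PC=3: HALT

Answer: -1 MAIN 0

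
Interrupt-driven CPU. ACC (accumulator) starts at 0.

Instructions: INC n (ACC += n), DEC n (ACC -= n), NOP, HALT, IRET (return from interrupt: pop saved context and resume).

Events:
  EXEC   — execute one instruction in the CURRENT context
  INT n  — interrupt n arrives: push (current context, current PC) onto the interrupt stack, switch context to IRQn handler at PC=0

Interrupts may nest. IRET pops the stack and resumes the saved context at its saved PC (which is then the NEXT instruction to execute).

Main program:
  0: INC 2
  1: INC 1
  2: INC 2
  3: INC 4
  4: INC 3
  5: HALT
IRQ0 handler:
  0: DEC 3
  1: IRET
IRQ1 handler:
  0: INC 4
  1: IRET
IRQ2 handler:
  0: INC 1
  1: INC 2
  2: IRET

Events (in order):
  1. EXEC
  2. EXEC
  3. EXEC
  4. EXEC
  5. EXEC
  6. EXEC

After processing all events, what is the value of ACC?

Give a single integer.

Answer: 12

Derivation:
Event 1 (EXEC): [MAIN] PC=0: INC 2 -> ACC=2
Event 2 (EXEC): [MAIN] PC=1: INC 1 -> ACC=3
Event 3 (EXEC): [MAIN] PC=2: INC 2 -> ACC=5
Event 4 (EXEC): [MAIN] PC=3: INC 4 -> ACC=9
Event 5 (EXEC): [MAIN] PC=4: INC 3 -> ACC=12
Event 6 (EXEC): [MAIN] PC=5: HALT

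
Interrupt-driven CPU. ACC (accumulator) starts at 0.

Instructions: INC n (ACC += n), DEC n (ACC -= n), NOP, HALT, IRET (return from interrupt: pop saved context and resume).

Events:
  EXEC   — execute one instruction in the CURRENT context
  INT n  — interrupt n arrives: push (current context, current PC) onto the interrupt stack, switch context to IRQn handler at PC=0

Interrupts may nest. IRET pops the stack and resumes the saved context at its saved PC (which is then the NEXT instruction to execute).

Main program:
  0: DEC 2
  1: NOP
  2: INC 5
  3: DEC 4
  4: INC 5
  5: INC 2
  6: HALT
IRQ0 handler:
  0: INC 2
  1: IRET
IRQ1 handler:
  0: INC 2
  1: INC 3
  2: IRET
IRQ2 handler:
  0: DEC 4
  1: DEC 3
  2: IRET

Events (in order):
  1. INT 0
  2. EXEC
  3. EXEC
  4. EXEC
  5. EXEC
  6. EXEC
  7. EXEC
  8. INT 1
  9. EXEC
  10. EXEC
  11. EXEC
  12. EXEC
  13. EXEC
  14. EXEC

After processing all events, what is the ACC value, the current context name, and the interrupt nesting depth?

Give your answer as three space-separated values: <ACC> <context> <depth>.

Answer: 13 MAIN 0

Derivation:
Event 1 (INT 0): INT 0 arrives: push (MAIN, PC=0), enter IRQ0 at PC=0 (depth now 1)
Event 2 (EXEC): [IRQ0] PC=0: INC 2 -> ACC=2
Event 3 (EXEC): [IRQ0] PC=1: IRET -> resume MAIN at PC=0 (depth now 0)
Event 4 (EXEC): [MAIN] PC=0: DEC 2 -> ACC=0
Event 5 (EXEC): [MAIN] PC=1: NOP
Event 6 (EXEC): [MAIN] PC=2: INC 5 -> ACC=5
Event 7 (EXEC): [MAIN] PC=3: DEC 4 -> ACC=1
Event 8 (INT 1): INT 1 arrives: push (MAIN, PC=4), enter IRQ1 at PC=0 (depth now 1)
Event 9 (EXEC): [IRQ1] PC=0: INC 2 -> ACC=3
Event 10 (EXEC): [IRQ1] PC=1: INC 3 -> ACC=6
Event 11 (EXEC): [IRQ1] PC=2: IRET -> resume MAIN at PC=4 (depth now 0)
Event 12 (EXEC): [MAIN] PC=4: INC 5 -> ACC=11
Event 13 (EXEC): [MAIN] PC=5: INC 2 -> ACC=13
Event 14 (EXEC): [MAIN] PC=6: HALT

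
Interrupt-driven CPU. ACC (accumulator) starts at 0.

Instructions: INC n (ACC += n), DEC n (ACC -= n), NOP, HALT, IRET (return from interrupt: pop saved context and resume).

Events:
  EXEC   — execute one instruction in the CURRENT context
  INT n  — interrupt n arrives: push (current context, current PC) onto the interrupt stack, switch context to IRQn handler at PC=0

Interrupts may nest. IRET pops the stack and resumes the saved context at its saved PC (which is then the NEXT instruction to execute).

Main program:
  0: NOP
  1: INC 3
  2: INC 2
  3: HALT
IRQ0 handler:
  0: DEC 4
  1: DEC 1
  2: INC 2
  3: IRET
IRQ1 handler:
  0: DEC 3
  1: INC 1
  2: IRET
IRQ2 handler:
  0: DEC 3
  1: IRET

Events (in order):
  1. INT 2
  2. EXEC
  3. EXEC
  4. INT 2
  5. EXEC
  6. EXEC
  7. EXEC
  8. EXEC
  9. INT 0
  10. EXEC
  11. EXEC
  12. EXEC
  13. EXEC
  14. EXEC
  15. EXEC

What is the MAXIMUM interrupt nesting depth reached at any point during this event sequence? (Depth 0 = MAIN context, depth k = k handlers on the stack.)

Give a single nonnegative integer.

Answer: 1

Derivation:
Event 1 (INT 2): INT 2 arrives: push (MAIN, PC=0), enter IRQ2 at PC=0 (depth now 1) [depth=1]
Event 2 (EXEC): [IRQ2] PC=0: DEC 3 -> ACC=-3 [depth=1]
Event 3 (EXEC): [IRQ2] PC=1: IRET -> resume MAIN at PC=0 (depth now 0) [depth=0]
Event 4 (INT 2): INT 2 arrives: push (MAIN, PC=0), enter IRQ2 at PC=0 (depth now 1) [depth=1]
Event 5 (EXEC): [IRQ2] PC=0: DEC 3 -> ACC=-6 [depth=1]
Event 6 (EXEC): [IRQ2] PC=1: IRET -> resume MAIN at PC=0 (depth now 0) [depth=0]
Event 7 (EXEC): [MAIN] PC=0: NOP [depth=0]
Event 8 (EXEC): [MAIN] PC=1: INC 3 -> ACC=-3 [depth=0]
Event 9 (INT 0): INT 0 arrives: push (MAIN, PC=2), enter IRQ0 at PC=0 (depth now 1) [depth=1]
Event 10 (EXEC): [IRQ0] PC=0: DEC 4 -> ACC=-7 [depth=1]
Event 11 (EXEC): [IRQ0] PC=1: DEC 1 -> ACC=-8 [depth=1]
Event 12 (EXEC): [IRQ0] PC=2: INC 2 -> ACC=-6 [depth=1]
Event 13 (EXEC): [IRQ0] PC=3: IRET -> resume MAIN at PC=2 (depth now 0) [depth=0]
Event 14 (EXEC): [MAIN] PC=2: INC 2 -> ACC=-4 [depth=0]
Event 15 (EXEC): [MAIN] PC=3: HALT [depth=0]
Max depth observed: 1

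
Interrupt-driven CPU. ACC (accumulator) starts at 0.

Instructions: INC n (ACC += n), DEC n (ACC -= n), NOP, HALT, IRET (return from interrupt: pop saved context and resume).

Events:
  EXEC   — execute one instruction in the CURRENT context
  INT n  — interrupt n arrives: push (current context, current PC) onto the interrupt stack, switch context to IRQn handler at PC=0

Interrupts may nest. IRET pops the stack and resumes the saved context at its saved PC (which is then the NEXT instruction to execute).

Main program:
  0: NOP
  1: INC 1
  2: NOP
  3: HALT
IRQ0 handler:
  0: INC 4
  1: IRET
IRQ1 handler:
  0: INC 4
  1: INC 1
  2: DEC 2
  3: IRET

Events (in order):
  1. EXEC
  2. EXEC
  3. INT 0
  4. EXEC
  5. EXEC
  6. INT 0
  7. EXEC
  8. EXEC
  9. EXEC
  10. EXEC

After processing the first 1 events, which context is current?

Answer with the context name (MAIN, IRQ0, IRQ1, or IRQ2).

Answer: MAIN

Derivation:
Event 1 (EXEC): [MAIN] PC=0: NOP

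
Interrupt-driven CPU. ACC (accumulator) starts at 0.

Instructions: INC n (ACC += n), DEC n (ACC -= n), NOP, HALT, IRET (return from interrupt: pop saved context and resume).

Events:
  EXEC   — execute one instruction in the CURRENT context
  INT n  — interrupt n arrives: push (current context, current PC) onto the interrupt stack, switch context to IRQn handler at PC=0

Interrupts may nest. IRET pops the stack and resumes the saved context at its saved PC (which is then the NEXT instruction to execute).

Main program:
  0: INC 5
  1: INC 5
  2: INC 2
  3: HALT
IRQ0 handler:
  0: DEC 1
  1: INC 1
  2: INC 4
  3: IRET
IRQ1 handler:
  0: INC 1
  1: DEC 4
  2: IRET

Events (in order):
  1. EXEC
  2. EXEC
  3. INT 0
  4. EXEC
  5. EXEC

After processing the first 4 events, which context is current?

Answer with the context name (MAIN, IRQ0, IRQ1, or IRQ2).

Event 1 (EXEC): [MAIN] PC=0: INC 5 -> ACC=5
Event 2 (EXEC): [MAIN] PC=1: INC 5 -> ACC=10
Event 3 (INT 0): INT 0 arrives: push (MAIN, PC=2), enter IRQ0 at PC=0 (depth now 1)
Event 4 (EXEC): [IRQ0] PC=0: DEC 1 -> ACC=9

Answer: IRQ0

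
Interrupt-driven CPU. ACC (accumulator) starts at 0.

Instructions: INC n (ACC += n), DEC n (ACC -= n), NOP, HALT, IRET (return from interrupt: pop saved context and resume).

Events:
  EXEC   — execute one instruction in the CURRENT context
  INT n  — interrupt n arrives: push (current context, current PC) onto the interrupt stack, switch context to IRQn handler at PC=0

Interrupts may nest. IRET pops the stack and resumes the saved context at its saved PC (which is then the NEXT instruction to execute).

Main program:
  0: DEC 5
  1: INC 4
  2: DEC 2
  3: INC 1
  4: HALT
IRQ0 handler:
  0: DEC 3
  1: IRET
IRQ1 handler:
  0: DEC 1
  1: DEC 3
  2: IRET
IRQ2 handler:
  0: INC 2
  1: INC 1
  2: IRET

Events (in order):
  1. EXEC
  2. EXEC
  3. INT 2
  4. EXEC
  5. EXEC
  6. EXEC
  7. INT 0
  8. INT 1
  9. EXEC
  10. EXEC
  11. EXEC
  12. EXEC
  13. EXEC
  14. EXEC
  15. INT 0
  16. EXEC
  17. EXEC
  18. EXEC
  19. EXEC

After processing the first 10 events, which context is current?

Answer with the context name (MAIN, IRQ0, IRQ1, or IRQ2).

Event 1 (EXEC): [MAIN] PC=0: DEC 5 -> ACC=-5
Event 2 (EXEC): [MAIN] PC=1: INC 4 -> ACC=-1
Event 3 (INT 2): INT 2 arrives: push (MAIN, PC=2), enter IRQ2 at PC=0 (depth now 1)
Event 4 (EXEC): [IRQ2] PC=0: INC 2 -> ACC=1
Event 5 (EXEC): [IRQ2] PC=1: INC 1 -> ACC=2
Event 6 (EXEC): [IRQ2] PC=2: IRET -> resume MAIN at PC=2 (depth now 0)
Event 7 (INT 0): INT 0 arrives: push (MAIN, PC=2), enter IRQ0 at PC=0 (depth now 1)
Event 8 (INT 1): INT 1 arrives: push (IRQ0, PC=0), enter IRQ1 at PC=0 (depth now 2)
Event 9 (EXEC): [IRQ1] PC=0: DEC 1 -> ACC=1
Event 10 (EXEC): [IRQ1] PC=1: DEC 3 -> ACC=-2

Answer: IRQ1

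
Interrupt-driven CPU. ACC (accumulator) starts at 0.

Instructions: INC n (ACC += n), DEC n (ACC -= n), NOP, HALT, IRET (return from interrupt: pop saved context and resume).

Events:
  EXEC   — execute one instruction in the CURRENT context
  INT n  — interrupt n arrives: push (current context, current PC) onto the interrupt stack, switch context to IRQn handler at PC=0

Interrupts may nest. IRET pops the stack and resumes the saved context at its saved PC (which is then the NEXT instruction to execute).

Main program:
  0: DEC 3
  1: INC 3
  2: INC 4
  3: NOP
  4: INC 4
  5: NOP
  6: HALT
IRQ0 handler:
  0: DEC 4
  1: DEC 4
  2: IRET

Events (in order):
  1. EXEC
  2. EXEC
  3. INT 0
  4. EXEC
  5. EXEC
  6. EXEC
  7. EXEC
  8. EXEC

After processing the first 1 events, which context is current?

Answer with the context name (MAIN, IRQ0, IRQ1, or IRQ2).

Answer: MAIN

Derivation:
Event 1 (EXEC): [MAIN] PC=0: DEC 3 -> ACC=-3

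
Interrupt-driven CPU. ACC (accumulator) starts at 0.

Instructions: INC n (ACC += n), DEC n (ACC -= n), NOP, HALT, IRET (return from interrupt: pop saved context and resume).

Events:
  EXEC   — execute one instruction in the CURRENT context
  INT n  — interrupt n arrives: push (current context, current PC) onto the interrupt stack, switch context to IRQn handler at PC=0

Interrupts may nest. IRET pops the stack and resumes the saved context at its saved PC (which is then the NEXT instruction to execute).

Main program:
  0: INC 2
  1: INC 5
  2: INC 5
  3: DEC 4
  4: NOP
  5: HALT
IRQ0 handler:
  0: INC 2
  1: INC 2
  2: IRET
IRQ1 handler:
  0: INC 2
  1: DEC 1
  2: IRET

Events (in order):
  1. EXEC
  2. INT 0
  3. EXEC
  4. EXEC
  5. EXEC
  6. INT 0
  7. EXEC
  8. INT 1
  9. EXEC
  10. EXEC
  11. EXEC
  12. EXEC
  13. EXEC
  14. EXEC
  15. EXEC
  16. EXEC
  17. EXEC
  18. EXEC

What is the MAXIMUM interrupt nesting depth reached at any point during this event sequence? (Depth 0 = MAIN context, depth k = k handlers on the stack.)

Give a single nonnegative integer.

Event 1 (EXEC): [MAIN] PC=0: INC 2 -> ACC=2 [depth=0]
Event 2 (INT 0): INT 0 arrives: push (MAIN, PC=1), enter IRQ0 at PC=0 (depth now 1) [depth=1]
Event 3 (EXEC): [IRQ0] PC=0: INC 2 -> ACC=4 [depth=1]
Event 4 (EXEC): [IRQ0] PC=1: INC 2 -> ACC=6 [depth=1]
Event 5 (EXEC): [IRQ0] PC=2: IRET -> resume MAIN at PC=1 (depth now 0) [depth=0]
Event 6 (INT 0): INT 0 arrives: push (MAIN, PC=1), enter IRQ0 at PC=0 (depth now 1) [depth=1]
Event 7 (EXEC): [IRQ0] PC=0: INC 2 -> ACC=8 [depth=1]
Event 8 (INT 1): INT 1 arrives: push (IRQ0, PC=1), enter IRQ1 at PC=0 (depth now 2) [depth=2]
Event 9 (EXEC): [IRQ1] PC=0: INC 2 -> ACC=10 [depth=2]
Event 10 (EXEC): [IRQ1] PC=1: DEC 1 -> ACC=9 [depth=2]
Event 11 (EXEC): [IRQ1] PC=2: IRET -> resume IRQ0 at PC=1 (depth now 1) [depth=1]
Event 12 (EXEC): [IRQ0] PC=1: INC 2 -> ACC=11 [depth=1]
Event 13 (EXEC): [IRQ0] PC=2: IRET -> resume MAIN at PC=1 (depth now 0) [depth=0]
Event 14 (EXEC): [MAIN] PC=1: INC 5 -> ACC=16 [depth=0]
Event 15 (EXEC): [MAIN] PC=2: INC 5 -> ACC=21 [depth=0]
Event 16 (EXEC): [MAIN] PC=3: DEC 4 -> ACC=17 [depth=0]
Event 17 (EXEC): [MAIN] PC=4: NOP [depth=0]
Event 18 (EXEC): [MAIN] PC=5: HALT [depth=0]
Max depth observed: 2

Answer: 2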